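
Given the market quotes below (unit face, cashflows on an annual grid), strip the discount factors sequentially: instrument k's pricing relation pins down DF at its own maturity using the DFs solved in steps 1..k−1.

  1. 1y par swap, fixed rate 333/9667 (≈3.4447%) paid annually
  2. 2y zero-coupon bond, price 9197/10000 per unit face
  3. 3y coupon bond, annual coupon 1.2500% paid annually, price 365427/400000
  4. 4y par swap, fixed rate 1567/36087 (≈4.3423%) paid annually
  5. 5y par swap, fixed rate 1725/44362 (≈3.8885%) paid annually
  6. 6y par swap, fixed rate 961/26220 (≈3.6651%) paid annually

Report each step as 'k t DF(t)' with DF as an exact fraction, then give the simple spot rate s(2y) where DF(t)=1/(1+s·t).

1 1 9667/10000
2 2 9197/10000
3 3 879/1000
4 4 8433/10000
5 5 331/400
6 6 4039/5000
s(2y) = (1/(9197/10000) − 1)/(2) = 803/18394 ≈ 4.3656%

step 1 [1y] swap r/1=333/9667: DF=(1 − 333/9667·(0))/(1+333/9667) = 9667/10000 ≈ 0.966700
step 2 [2y] zero: DF = P = 9197/10000 ≈ 0.919700
step 3 [3y] bond c/1=1/80: DF=(365427/400000 − 1/80·(0.966700+0.919700))/(1+1/80) = 879/1000 ≈ 0.879000
step 4 [4y] swap r/1=1567/36087: DF=(1 − 1567/36087·(0.966700+0.919700+0.879000))/(1+1567/36087) = 8433/10000 ≈ 0.843300
step 5 [5y] swap r/1=1725/44362: DF=(1 − 1725/44362·(0.966700+0.919700+0.879000+0.843300))/(1+1725/44362) = 331/400 ≈ 0.827500
step 6 [6y] swap r/1=961/26220: DF=(1 − 961/26220·(0.966700+0.919700+0.879000+0.843300+0.827500))/(1+961/26220) = 4039/5000 ≈ 0.807800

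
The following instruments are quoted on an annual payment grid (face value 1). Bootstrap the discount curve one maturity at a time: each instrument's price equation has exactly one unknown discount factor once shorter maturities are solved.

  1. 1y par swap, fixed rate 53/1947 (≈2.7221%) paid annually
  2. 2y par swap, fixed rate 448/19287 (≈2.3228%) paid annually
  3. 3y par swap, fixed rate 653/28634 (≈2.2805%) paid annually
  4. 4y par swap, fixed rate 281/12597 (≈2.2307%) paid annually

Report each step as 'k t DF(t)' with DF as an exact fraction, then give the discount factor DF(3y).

1 1 1947/2000
2 2 597/625
3 3 9347/10000
4 4 9157/10000
DF(3y) = 9347/10000 ≈ 0.934700

step 1 [1y] swap r/1=53/1947: DF=(1 − 53/1947·(0))/(1+53/1947) = 1947/2000 ≈ 0.973500
step 2 [2y] swap r/1=448/19287: DF=(1 − 448/19287·(0.973500))/(1+448/19287) = 597/625 ≈ 0.955200
step 3 [3y] swap r/1=653/28634: DF=(1 − 653/28634·(0.973500+0.955200))/(1+653/28634) = 9347/10000 ≈ 0.934700
step 4 [4y] swap r/1=281/12597: DF=(1 − 281/12597·(0.973500+0.955200+0.934700))/(1+281/12597) = 9157/10000 ≈ 0.915700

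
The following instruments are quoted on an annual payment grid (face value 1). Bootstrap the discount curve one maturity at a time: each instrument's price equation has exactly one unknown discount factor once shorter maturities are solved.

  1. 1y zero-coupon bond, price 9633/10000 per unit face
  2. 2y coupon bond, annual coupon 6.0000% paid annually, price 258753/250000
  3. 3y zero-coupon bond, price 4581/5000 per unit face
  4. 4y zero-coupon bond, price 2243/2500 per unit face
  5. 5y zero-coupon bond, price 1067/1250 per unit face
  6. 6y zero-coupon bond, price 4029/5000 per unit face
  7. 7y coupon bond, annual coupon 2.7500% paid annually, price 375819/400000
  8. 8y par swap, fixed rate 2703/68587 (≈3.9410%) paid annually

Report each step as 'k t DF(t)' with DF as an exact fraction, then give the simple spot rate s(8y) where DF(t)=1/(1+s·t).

1 1 9633/10000
2 2 9219/10000
3 3 4581/5000
4 4 2243/2500
5 5 1067/1250
6 6 4029/5000
7 7 771/1000
8 8 7297/10000
s(8y) = (1/(7297/10000) − 1)/(8) = 2703/58376 ≈ 4.6303%

step 1 [1y] zero: DF = P = 9633/10000 ≈ 0.963300
step 2 [2y] bond c/1=3/50: DF=(258753/250000 − 3/50·(0.963300))/(1+3/50) = 9219/10000 ≈ 0.921900
step 3 [3y] zero: DF = P = 4581/5000 ≈ 0.916200
step 4 [4y] zero: DF = P = 2243/2500 ≈ 0.897200
step 5 [5y] zero: DF = P = 1067/1250 ≈ 0.853600
step 6 [6y] zero: DF = P = 4029/5000 ≈ 0.805800
step 7 [7y] bond c/1=11/400: DF=(375819/400000 − 11/400·(0.963300+0.921900+0.916200+0.897200+0.853600+0.805800))/(1+11/400) = 771/1000 ≈ 0.771000
step 8 [8y] swap r/1=2703/68587: DF=(1 − 2703/68587·(0.963300+0.921900+0.916200+0.897200+0.853600+0.805800+0.771000))/(1+2703/68587) = 7297/10000 ≈ 0.729700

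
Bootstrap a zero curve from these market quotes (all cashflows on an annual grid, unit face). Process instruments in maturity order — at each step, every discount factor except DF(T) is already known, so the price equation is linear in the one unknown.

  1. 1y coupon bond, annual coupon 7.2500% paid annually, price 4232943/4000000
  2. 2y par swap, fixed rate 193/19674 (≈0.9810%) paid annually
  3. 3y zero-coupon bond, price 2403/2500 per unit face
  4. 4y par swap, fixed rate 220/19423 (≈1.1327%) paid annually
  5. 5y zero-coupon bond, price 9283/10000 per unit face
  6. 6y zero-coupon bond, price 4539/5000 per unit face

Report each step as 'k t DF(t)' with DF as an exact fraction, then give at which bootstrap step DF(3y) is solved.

1 1 9867/10000
2 2 9807/10000
3 3 2403/2500
4 4 239/250
5 5 9283/10000
6 6 4539/5000
DF(3y) is solved at step 3

step 1 [1y] bond c/1=29/400: DF=(4232943/4000000 − 29/400·(0))/(1+29/400) = 9867/10000 ≈ 0.986700
step 2 [2y] swap r/1=193/19674: DF=(1 − 193/19674·(0.986700))/(1+193/19674) = 9807/10000 ≈ 0.980700
step 3 [3y] zero: DF = P = 2403/2500 ≈ 0.961200
step 4 [4y] swap r/1=220/19423: DF=(1 − 220/19423·(0.986700+0.980700+0.961200))/(1+220/19423) = 239/250 ≈ 0.956000
step 5 [5y] zero: DF = P = 9283/10000 ≈ 0.928300
step 6 [6y] zero: DF = P = 4539/5000 ≈ 0.907800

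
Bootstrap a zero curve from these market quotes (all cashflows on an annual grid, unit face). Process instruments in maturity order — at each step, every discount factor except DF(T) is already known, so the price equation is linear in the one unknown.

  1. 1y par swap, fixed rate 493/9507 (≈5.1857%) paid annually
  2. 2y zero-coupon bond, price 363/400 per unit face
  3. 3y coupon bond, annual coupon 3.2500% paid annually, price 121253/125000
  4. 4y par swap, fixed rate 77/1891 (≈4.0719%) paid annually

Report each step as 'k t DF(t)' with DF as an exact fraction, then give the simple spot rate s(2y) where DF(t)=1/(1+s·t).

step 1 [1y] swap r/1=493/9507: DF=(1 − 493/9507·(0))/(1+493/9507) = 9507/10000 ≈ 0.950700
step 2 [2y] zero: DF = P = 363/400 ≈ 0.907500
step 3 [3y] bond c/1=13/400: DF=(121253/125000 − 13/400·(0.950700+0.907500))/(1+13/400) = 881/1000 ≈ 0.881000
step 4 [4y] swap r/1=77/1891: DF=(1 − 77/1891·(0.950700+0.907500+0.881000))/(1+77/1891) = 8537/10000 ≈ 0.853700

1 1 9507/10000
2 2 363/400
3 3 881/1000
4 4 8537/10000
s(2y) = (1/(363/400) − 1)/(2) = 37/726 ≈ 5.0964%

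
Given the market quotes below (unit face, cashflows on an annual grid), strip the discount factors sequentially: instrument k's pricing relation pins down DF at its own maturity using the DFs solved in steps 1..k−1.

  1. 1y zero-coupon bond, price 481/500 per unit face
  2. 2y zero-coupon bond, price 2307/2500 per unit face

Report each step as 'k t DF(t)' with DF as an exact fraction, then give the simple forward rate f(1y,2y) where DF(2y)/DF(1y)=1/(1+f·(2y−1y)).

1 1 481/500
2 2 2307/2500
f(1y,2y) = ((481/500)/(2307/2500) − 1)/(1) = 98/2307 ≈ 4.2479%

step 1 [1y] zero: DF = P = 481/500 ≈ 0.962000
step 2 [2y] zero: DF = P = 2307/2500 ≈ 0.922800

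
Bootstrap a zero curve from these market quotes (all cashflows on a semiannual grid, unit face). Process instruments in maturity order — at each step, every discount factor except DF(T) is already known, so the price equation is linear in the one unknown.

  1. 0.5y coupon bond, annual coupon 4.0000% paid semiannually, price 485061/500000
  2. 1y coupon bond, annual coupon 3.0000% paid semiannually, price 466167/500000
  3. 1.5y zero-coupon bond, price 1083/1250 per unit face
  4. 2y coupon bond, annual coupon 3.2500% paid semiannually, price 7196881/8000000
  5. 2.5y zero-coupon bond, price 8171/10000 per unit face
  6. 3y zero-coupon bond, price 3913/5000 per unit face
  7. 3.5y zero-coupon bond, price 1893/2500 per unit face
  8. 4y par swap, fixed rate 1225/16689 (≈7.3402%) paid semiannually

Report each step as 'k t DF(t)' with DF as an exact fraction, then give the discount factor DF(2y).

1 1/2 9511/10000
2 1 1809/2000
3 3/2 1083/1250
4 2 8417/10000
5 5/2 8171/10000
6 3 3913/5000
7 7/2 1893/2500
8 4 151/200
DF(2y) = 8417/10000 ≈ 0.841700

step 1 [0.5y] bond c/2=1/50: DF=(485061/500000 − 1/50·(0))/(1+1/50) = 9511/10000 ≈ 0.951100
step 2 [1y] bond c/2=3/200: DF=(466167/500000 − 3/200·(0.951100))/(1+3/200) = 1809/2000 ≈ 0.904500
step 3 [1.5y] zero: DF = P = 1083/1250 ≈ 0.866400
step 4 [2y] bond c/2=13/800: DF=(7196881/8000000 − 13/800·(0.951100+0.904500+0.866400))/(1+13/800) = 8417/10000 ≈ 0.841700
step 5 [2.5y] zero: DF = P = 8171/10000 ≈ 0.817100
step 6 [3y] zero: DF = P = 3913/5000 ≈ 0.782600
step 7 [3.5y] zero: DF = P = 1893/2500 ≈ 0.757200
step 8 [4y] swap r/2=1225/33378: DF=(1 − 1225/33378·(0.951100+0.904500+0.866400+0.841700+0.817100+0.782600+0.757200))/(1+1225/33378) = 151/200 ≈ 0.755000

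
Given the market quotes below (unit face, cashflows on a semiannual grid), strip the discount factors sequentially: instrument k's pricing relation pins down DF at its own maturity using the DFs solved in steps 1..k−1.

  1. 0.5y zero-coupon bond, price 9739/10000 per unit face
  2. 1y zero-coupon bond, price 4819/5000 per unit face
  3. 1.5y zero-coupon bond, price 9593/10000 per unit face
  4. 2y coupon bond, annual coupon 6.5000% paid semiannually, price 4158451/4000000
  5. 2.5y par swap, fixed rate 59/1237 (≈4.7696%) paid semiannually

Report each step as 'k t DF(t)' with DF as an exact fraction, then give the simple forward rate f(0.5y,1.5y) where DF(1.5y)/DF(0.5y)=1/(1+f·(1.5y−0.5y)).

step 1 [0.5y] zero: DF = P = 9739/10000 ≈ 0.973900
step 2 [1y] zero: DF = P = 4819/5000 ≈ 0.963800
step 3 [1.5y] zero: DF = P = 9593/10000 ≈ 0.959300
step 4 [2y] bond c/2=13/400: DF=(4158451/4000000 − 13/400·(0.973900+0.963800+0.959300))/(1+13/400) = 9157/10000 ≈ 0.915700
step 5 [2.5y] swap r/2=59/2474: DF=(1 − 59/2474·(0.973900+0.963800+0.959300+0.915700))/(1+59/2474) = 8879/10000 ≈ 0.887900

1 1/2 9739/10000
2 1 4819/5000
3 3/2 9593/10000
4 2 9157/10000
5 5/2 8879/10000
f(0.5y,1.5y) = ((9739/10000)/(9593/10000) − 1)/(1) = 146/9593 ≈ 1.5219%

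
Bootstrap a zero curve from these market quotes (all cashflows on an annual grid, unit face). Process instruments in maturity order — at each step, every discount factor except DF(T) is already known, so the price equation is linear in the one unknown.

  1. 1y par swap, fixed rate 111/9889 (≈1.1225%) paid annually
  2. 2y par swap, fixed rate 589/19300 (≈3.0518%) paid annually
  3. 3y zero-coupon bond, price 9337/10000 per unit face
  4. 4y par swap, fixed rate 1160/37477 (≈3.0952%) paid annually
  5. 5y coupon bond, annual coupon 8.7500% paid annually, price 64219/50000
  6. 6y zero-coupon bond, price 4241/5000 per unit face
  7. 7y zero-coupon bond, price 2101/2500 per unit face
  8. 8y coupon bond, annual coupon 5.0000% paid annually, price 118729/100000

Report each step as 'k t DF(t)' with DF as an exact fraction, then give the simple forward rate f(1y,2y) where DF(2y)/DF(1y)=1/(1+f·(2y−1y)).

step 1 [1y] swap r/1=111/9889: DF=(1 − 111/9889·(0))/(1+111/9889) = 9889/10000 ≈ 0.988900
step 2 [2y] swap r/1=589/19300: DF=(1 − 589/19300·(0.988900))/(1+589/19300) = 9411/10000 ≈ 0.941100
step 3 [3y] zero: DF = P = 9337/10000 ≈ 0.933700
step 4 [4y] swap r/1=1160/37477: DF=(1 − 1160/37477·(0.988900+0.941100+0.933700))/(1+1160/37477) = 221/250 ≈ 0.884000
step 5 [5y] bond c/1=7/80: DF=(64219/50000 − 7/80·(0.988900+0.941100+0.933700+0.884000))/(1+7/80) = 1759/2000 ≈ 0.879500
step 6 [6y] zero: DF = P = 4241/5000 ≈ 0.848200
step 7 [7y] zero: DF = P = 2101/2500 ≈ 0.840400
step 8 [8y] bond c/1=1/20: DF=(118729/100000 − 1/20·(0.988900+0.941100+0.933700+0.884000+0.879500+0.848200+0.840400))/(1+1/20) = 83/100 ≈ 0.830000

1 1 9889/10000
2 2 9411/10000
3 3 9337/10000
4 4 221/250
5 5 1759/2000
6 6 4241/5000
7 7 2101/2500
8 8 83/100
f(1y,2y) = ((9889/10000)/(9411/10000) − 1)/(1) = 478/9411 ≈ 5.0792%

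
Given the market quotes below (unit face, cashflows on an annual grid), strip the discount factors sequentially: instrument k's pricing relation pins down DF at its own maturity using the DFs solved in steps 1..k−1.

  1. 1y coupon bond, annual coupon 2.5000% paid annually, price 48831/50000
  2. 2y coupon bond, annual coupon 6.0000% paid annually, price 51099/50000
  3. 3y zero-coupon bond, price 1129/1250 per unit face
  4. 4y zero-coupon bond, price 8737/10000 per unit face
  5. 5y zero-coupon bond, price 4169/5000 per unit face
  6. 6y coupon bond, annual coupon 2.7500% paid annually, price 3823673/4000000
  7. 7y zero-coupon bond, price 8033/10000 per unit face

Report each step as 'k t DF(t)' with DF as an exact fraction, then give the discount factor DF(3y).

1 1 1191/1250
2 2 4551/5000
3 3 1129/1250
4 4 8737/10000
5 5 4169/5000
6 6 4053/5000
7 7 8033/10000
DF(3y) = 1129/1250 ≈ 0.903200

step 1 [1y] bond c/1=1/40: DF=(48831/50000 − 1/40·(0))/(1+1/40) = 1191/1250 ≈ 0.952800
step 2 [2y] bond c/1=3/50: DF=(51099/50000 − 3/50·(0.952800))/(1+3/50) = 4551/5000 ≈ 0.910200
step 3 [3y] zero: DF = P = 1129/1250 ≈ 0.903200
step 4 [4y] zero: DF = P = 8737/10000 ≈ 0.873700
step 5 [5y] zero: DF = P = 4169/5000 ≈ 0.833800
step 6 [6y] bond c/1=11/400: DF=(3823673/4000000 − 11/400·(0.952800+0.910200+0.903200+0.873700+0.833800))/(1+11/400) = 4053/5000 ≈ 0.810600
step 7 [7y] zero: DF = P = 8033/10000 ≈ 0.803300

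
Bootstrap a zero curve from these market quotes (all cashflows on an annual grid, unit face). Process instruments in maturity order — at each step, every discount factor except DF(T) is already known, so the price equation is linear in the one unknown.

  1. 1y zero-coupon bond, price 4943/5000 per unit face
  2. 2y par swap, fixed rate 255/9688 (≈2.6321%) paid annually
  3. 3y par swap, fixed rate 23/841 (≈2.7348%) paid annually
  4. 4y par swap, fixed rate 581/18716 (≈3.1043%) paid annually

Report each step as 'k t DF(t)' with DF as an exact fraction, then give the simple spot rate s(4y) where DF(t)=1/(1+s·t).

step 1 [1y] zero: DF = P = 4943/5000 ≈ 0.988600
step 2 [2y] swap r/1=255/9688: DF=(1 − 255/9688·(0.988600))/(1+255/9688) = 949/1000 ≈ 0.949000
step 3 [3y] swap r/1=23/841: DF=(1 − 23/841·(0.988600+0.949000))/(1+23/841) = 4609/5000 ≈ 0.921800
step 4 [4y] swap r/1=581/18716: DF=(1 − 581/18716·(0.988600+0.949000+0.921800))/(1+581/18716) = 4419/5000 ≈ 0.883800

1 1 4943/5000
2 2 949/1000
3 3 4609/5000
4 4 4419/5000
s(4y) = (1/(4419/5000) − 1)/(4) = 581/17676 ≈ 3.2869%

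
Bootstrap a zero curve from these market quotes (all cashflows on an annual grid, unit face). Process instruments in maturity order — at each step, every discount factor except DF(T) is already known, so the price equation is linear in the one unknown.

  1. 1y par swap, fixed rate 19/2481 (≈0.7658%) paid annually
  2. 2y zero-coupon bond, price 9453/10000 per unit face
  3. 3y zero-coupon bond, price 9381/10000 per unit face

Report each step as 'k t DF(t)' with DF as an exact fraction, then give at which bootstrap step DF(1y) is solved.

1 1 2481/2500
2 2 9453/10000
3 3 9381/10000
DF(1y) is solved at step 1

step 1 [1y] swap r/1=19/2481: DF=(1 − 19/2481·(0))/(1+19/2481) = 2481/2500 ≈ 0.992400
step 2 [2y] zero: DF = P = 9453/10000 ≈ 0.945300
step 3 [3y] zero: DF = P = 9381/10000 ≈ 0.938100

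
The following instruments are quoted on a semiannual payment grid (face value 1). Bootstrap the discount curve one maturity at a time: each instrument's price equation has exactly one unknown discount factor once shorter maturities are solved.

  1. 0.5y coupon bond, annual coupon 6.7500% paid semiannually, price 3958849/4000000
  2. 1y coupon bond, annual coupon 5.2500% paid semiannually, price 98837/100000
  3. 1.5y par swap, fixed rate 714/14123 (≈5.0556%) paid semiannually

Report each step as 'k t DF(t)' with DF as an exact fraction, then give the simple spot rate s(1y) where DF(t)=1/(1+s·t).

1 1/2 4787/5000
2 1 4693/5000
3 3/2 4643/5000
s(1y) = (1/(4693/5000) − 1)/(1) = 307/4693 ≈ 6.5417%

step 1 [0.5y] bond c/2=27/800: DF=(3958849/4000000 − 27/800·(0))/(1+27/800) = 4787/5000 ≈ 0.957400
step 2 [1y] bond c/2=21/800: DF=(98837/100000 − 21/800·(0.957400))/(1+21/800) = 4693/5000 ≈ 0.938600
step 3 [1.5y] swap r/2=357/14123: DF=(1 − 357/14123·(0.957400+0.938600))/(1+357/14123) = 4643/5000 ≈ 0.928600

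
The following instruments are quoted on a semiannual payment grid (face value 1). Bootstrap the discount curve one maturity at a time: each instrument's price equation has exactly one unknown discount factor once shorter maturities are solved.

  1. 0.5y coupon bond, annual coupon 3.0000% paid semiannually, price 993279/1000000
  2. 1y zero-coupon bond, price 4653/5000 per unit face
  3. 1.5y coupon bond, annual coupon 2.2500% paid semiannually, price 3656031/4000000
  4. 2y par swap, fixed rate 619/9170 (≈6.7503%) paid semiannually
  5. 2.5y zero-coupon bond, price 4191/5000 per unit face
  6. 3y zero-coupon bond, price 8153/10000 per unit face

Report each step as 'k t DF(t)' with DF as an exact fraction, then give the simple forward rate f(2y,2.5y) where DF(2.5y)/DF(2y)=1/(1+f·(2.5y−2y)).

step 1 [0.5y] bond c/2=3/200: DF=(993279/1000000 − 3/200·(0))/(1+3/200) = 4893/5000 ≈ 0.978600
step 2 [1y] zero: DF = P = 4653/5000 ≈ 0.930600
step 3 [1.5y] bond c/2=9/800: DF=(3656031/4000000 − 9/800·(0.978600+0.930600))/(1+9/800) = 4413/5000 ≈ 0.882600
step 4 [2y] swap r/2=619/18340: DF=(1 − 619/18340·(0.978600+0.930600+0.882600))/(1+619/18340) = 4381/5000 ≈ 0.876200
step 5 [2.5y] zero: DF = P = 4191/5000 ≈ 0.838200
step 6 [3y] zero: DF = P = 8153/10000 ≈ 0.815300

1 1/2 4893/5000
2 1 4653/5000
3 3/2 4413/5000
4 2 4381/5000
5 5/2 4191/5000
6 3 8153/10000
f(2y,2.5y) = ((4381/5000)/(4191/5000) − 1)/(1/2) = 380/4191 ≈ 9.0670%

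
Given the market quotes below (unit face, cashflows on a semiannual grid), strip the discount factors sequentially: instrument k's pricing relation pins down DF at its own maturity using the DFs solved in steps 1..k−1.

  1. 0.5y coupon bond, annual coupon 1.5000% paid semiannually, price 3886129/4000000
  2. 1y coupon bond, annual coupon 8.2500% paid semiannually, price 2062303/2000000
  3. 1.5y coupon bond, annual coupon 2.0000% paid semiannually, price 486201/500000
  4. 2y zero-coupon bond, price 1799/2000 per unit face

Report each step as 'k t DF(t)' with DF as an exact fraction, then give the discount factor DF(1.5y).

1 1/2 9643/10000
2 1 9521/10000
3 3/2 4719/5000
4 2 1799/2000
DF(1.5y) = 4719/5000 ≈ 0.943800

step 1 [0.5y] bond c/2=3/400: DF=(3886129/4000000 − 3/400·(0))/(1+3/400) = 9643/10000 ≈ 0.964300
step 2 [1y] bond c/2=33/800: DF=(2062303/2000000 − 33/800·(0.964300))/(1+33/800) = 9521/10000 ≈ 0.952100
step 3 [1.5y] bond c/2=1/100: DF=(486201/500000 − 1/100·(0.964300+0.952100))/(1+1/100) = 4719/5000 ≈ 0.943800
step 4 [2y] zero: DF = P = 1799/2000 ≈ 0.899500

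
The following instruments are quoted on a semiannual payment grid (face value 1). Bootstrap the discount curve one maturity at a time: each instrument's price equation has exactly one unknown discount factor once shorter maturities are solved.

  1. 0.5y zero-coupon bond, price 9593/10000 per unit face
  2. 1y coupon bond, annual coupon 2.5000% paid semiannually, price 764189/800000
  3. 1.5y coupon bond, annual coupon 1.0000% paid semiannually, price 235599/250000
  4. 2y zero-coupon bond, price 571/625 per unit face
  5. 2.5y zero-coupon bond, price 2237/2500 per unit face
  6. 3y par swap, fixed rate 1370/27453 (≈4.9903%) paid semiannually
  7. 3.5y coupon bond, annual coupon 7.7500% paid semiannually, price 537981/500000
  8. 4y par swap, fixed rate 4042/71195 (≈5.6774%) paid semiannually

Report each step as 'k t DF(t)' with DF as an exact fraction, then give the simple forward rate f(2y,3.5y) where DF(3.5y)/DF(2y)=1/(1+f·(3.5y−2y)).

1 1/2 9593/10000
2 1 2329/2500
3 3/2 9283/10000
4 2 571/625
5 5/2 2237/2500
6 3 863/1000
7 7/2 831/1000
8 4 7979/10000
f(2y,3.5y) = ((571/625)/(831/1000) − 1)/(3/2) = 826/12465 ≈ 6.6266%

step 1 [0.5y] zero: DF = P = 9593/10000 ≈ 0.959300
step 2 [1y] bond c/2=1/80: DF=(764189/800000 − 1/80·(0.959300))/(1+1/80) = 2329/2500 ≈ 0.931600
step 3 [1.5y] bond c/2=1/200: DF=(235599/250000 − 1/200·(0.959300+0.931600))/(1+1/200) = 9283/10000 ≈ 0.928300
step 4 [2y] zero: DF = P = 571/625 ≈ 0.913600
step 5 [2.5y] zero: DF = P = 2237/2500 ≈ 0.894800
step 6 [3y] swap r/2=685/27453: DF=(1 − 685/27453·(0.959300+0.931600+0.928300+0.913600+0.894800))/(1+685/27453) = 863/1000 ≈ 0.863000
step 7 [3.5y] bond c/2=31/800: DF=(537981/500000 − 31/800·(0.959300+0.931600+0.928300+0.913600+0.894800+0.863000))/(1+31/800) = 831/1000 ≈ 0.831000
step 8 [4y] swap r/2=2021/71195: DF=(1 − 2021/71195·(0.959300+0.931600+0.928300+0.913600+0.894800+0.863000+0.831000))/(1+2021/71195) = 7979/10000 ≈ 0.797900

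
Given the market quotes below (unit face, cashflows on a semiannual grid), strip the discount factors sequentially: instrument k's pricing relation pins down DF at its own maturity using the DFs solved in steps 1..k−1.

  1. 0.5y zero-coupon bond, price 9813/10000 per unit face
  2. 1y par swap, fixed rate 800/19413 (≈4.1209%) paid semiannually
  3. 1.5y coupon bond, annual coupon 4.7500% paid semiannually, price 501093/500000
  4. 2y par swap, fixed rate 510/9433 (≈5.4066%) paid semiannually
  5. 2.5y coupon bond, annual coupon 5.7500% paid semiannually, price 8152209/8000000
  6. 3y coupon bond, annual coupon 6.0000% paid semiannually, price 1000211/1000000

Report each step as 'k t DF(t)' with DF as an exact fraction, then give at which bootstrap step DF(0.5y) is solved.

step 1 [0.5y] zero: DF = P = 9813/10000 ≈ 0.981300
step 2 [1y] swap r/2=400/19413: DF=(1 − 400/19413·(0.981300))/(1+400/19413) = 24/25 ≈ 0.960000
step 3 [1.5y] bond c/2=19/800: DF=(501093/500000 − 19/800·(0.981300+0.960000))/(1+19/800) = 9339/10000 ≈ 0.933900
step 4 [2y] swap r/2=255/9433: DF=(1 − 255/9433·(0.981300+0.960000+0.933900))/(1+255/9433) = 449/500 ≈ 0.898000
step 5 [2.5y] bond c/2=23/800: DF=(8152209/8000000 − 23/800·(0.981300+0.960000+0.933900+0.898000))/(1+23/800) = 8851/10000 ≈ 0.885100
step 6 [3y] bond c/2=3/100: DF=(1000211/1000000 − 3/100·(0.981300+0.960000+0.933900+0.898000+0.885100))/(1+3/100) = 4177/5000 ≈ 0.835400

1 1/2 9813/10000
2 1 24/25
3 3/2 9339/10000
4 2 449/500
5 5/2 8851/10000
6 3 4177/5000
DF(0.5y) is solved at step 1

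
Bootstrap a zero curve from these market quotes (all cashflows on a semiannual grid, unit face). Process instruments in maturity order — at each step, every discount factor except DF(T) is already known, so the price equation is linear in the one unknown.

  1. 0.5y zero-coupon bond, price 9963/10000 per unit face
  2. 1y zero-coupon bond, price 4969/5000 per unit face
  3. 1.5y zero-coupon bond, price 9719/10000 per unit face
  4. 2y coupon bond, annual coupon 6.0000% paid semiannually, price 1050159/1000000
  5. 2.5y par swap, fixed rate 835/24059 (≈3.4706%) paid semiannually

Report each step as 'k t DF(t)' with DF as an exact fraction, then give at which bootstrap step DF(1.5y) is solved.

step 1 [0.5y] zero: DF = P = 9963/10000 ≈ 0.996300
step 2 [1y] zero: DF = P = 4969/5000 ≈ 0.993800
step 3 [1.5y] zero: DF = P = 9719/10000 ≈ 0.971900
step 4 [2y] bond c/2=3/100: DF=(1050159/1000000 − 3/100·(0.996300+0.993800+0.971900))/(1+3/100) = 9333/10000 ≈ 0.933300
step 5 [2.5y] swap r/2=835/48118: DF=(1 − 835/48118·(0.996300+0.993800+0.971900+0.933300))/(1+835/48118) = 1833/2000 ≈ 0.916500

1 1/2 9963/10000
2 1 4969/5000
3 3/2 9719/10000
4 2 9333/10000
5 5/2 1833/2000
DF(1.5y) is solved at step 3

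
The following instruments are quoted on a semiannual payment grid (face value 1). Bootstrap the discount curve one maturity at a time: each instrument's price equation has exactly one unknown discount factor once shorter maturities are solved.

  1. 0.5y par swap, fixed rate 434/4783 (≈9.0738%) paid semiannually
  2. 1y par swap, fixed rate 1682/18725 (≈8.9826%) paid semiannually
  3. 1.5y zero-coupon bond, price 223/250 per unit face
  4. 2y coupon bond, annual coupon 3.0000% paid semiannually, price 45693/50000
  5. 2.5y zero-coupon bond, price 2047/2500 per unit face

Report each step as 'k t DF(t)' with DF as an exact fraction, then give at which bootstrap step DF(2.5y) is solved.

1 1/2 4783/5000
2 1 9159/10000
3 3/2 223/250
4 2 1719/2000
5 5/2 2047/2500
DF(2.5y) is solved at step 5

step 1 [0.5y] swap r/2=217/4783: DF=(1 − 217/4783·(0))/(1+217/4783) = 4783/5000 ≈ 0.956600
step 2 [1y] swap r/2=841/18725: DF=(1 − 841/18725·(0.956600))/(1+841/18725) = 9159/10000 ≈ 0.915900
step 3 [1.5y] zero: DF = P = 223/250 ≈ 0.892000
step 4 [2y] bond c/2=3/200: DF=(45693/50000 − 3/200·(0.956600+0.915900+0.892000))/(1+3/200) = 1719/2000 ≈ 0.859500
step 5 [2.5y] zero: DF = P = 2047/2500 ≈ 0.818800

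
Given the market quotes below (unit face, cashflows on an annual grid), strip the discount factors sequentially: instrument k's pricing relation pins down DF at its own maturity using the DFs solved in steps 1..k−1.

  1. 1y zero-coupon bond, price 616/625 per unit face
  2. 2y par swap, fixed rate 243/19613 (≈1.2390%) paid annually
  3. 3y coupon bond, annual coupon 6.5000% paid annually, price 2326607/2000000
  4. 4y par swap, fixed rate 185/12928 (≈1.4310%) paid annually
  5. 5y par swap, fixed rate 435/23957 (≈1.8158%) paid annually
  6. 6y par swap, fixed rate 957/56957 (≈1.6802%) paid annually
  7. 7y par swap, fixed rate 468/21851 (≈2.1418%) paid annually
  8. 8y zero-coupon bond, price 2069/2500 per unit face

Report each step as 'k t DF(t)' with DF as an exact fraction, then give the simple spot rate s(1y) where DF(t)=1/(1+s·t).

step 1 [1y] zero: DF = P = 616/625 ≈ 0.985600
step 2 [2y] swap r/1=243/19613: DF=(1 − 243/19613·(0.985600))/(1+243/19613) = 9757/10000 ≈ 0.975700
step 3 [3y] bond c/1=13/200: DF=(2326607/2000000 − 13/200·(0.985600+0.975700))/(1+13/200) = 4863/5000 ≈ 0.972600
step 4 [4y] swap r/1=185/12928: DF=(1 − 185/12928·(0.985600+0.975700+0.972600))/(1+185/12928) = 1889/2000 ≈ 0.944500
step 5 [5y] swap r/1=435/23957: DF=(1 − 435/23957·(0.985600+0.975700+0.972600+0.944500))/(1+435/23957) = 913/1000 ≈ 0.913000
step 6 [6y] swap r/1=957/56957: DF=(1 − 957/56957·(0.985600+0.975700+0.972600+0.944500+0.913000))/(1+957/56957) = 9043/10000 ≈ 0.904300
step 7 [7y] swap r/1=468/21851: DF=(1 − 468/21851·(0.985600+0.975700+0.972600+0.944500+0.913000+0.904300))/(1+468/21851) = 2149/2500 ≈ 0.859600
step 8 [8y] zero: DF = P = 2069/2500 ≈ 0.827600

1 1 616/625
2 2 9757/10000
3 3 4863/5000
4 4 1889/2000
5 5 913/1000
6 6 9043/10000
7 7 2149/2500
8 8 2069/2500
s(1y) = (1/(616/625) − 1)/(1) = 9/616 ≈ 1.4610%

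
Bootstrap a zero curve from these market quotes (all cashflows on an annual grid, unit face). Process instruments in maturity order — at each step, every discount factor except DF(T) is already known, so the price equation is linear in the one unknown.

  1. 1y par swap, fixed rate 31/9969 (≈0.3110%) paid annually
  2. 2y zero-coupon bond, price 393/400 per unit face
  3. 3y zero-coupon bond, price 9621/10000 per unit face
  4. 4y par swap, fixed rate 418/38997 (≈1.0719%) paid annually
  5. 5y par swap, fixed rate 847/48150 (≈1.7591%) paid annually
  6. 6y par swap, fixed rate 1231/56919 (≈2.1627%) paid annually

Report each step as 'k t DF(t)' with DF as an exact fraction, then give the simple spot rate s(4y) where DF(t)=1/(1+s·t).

1 1 9969/10000
2 2 393/400
3 3 9621/10000
4 4 4791/5000
5 5 9153/10000
6 6 8769/10000
s(4y) = (1/(4791/5000) − 1)/(4) = 209/19164 ≈ 1.0906%

step 1 [1y] swap r/1=31/9969: DF=(1 − 31/9969·(0))/(1+31/9969) = 9969/10000 ≈ 0.996900
step 2 [2y] zero: DF = P = 393/400 ≈ 0.982500
step 3 [3y] zero: DF = P = 9621/10000 ≈ 0.962100
step 4 [4y] swap r/1=418/38997: DF=(1 − 418/38997·(0.996900+0.982500+0.962100))/(1+418/38997) = 4791/5000 ≈ 0.958200
step 5 [5y] swap r/1=847/48150: DF=(1 − 847/48150·(0.996900+0.982500+0.962100+0.958200))/(1+847/48150) = 9153/10000 ≈ 0.915300
step 6 [6y] swap r/1=1231/56919: DF=(1 − 1231/56919·(0.996900+0.982500+0.962100+0.958200+0.915300))/(1+1231/56919) = 8769/10000 ≈ 0.876900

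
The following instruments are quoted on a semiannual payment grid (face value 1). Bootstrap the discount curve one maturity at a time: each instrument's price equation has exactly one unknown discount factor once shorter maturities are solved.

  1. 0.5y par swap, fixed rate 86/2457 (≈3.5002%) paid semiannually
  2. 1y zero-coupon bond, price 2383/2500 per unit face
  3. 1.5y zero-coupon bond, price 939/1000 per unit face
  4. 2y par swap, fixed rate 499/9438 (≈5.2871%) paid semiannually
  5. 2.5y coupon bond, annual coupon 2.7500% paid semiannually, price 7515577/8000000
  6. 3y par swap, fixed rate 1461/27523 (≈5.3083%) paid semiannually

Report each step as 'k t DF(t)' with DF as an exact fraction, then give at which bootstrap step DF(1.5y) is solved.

step 1 [0.5y] swap r/2=43/2457: DF=(1 − 43/2457·(0))/(1+43/2457) = 2457/2500 ≈ 0.982800
step 2 [1y] zero: DF = P = 2383/2500 ≈ 0.953200
step 3 [1.5y] zero: DF = P = 939/1000 ≈ 0.939000
step 4 [2y] swap r/2=499/18876: DF=(1 − 499/18876·(0.982800+0.953200+0.939000))/(1+499/18876) = 4501/5000 ≈ 0.900200
step 5 [2.5y] bond c/2=11/800: DF=(7515577/8000000 − 11/800·(0.982800+0.953200+0.939000+0.900200))/(1+11/800) = 1751/2000 ≈ 0.875500
step 6 [3y] swap r/2=1461/55046: DF=(1 − 1461/55046·(0.982800+0.953200+0.939000+0.900200+0.875500))/(1+1461/55046) = 8539/10000 ≈ 0.853900

1 1/2 2457/2500
2 1 2383/2500
3 3/2 939/1000
4 2 4501/5000
5 5/2 1751/2000
6 3 8539/10000
DF(1.5y) is solved at step 3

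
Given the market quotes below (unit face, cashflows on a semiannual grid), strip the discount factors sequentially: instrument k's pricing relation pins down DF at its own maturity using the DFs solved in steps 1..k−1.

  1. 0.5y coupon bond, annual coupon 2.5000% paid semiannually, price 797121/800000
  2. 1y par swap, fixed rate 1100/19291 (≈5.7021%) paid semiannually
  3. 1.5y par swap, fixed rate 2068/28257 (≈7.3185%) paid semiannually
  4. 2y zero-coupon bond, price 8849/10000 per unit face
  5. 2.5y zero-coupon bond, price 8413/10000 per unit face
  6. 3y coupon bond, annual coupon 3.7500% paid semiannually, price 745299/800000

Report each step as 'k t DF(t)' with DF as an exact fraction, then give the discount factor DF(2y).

step 1 [0.5y] bond c/2=1/80: DF=(797121/800000 − 1/80·(0))/(1+1/80) = 9841/10000 ≈ 0.984100
step 2 [1y] swap r/2=550/19291: DF=(1 − 550/19291·(0.984100))/(1+550/19291) = 189/200 ≈ 0.945000
step 3 [1.5y] swap r/2=1034/28257: DF=(1 − 1034/28257·(0.984100+0.945000))/(1+1034/28257) = 4483/5000 ≈ 0.896600
step 4 [2y] zero: DF = P = 8849/10000 ≈ 0.884900
step 5 [2.5y] zero: DF = P = 8413/10000 ≈ 0.841300
step 6 [3y] bond c/2=3/160: DF=(745299/800000 − 3/160·(0.984100+0.945000+0.896600+0.884900+0.841300))/(1+3/160) = 8307/10000 ≈ 0.830700

1 1/2 9841/10000
2 1 189/200
3 3/2 4483/5000
4 2 8849/10000
5 5/2 8413/10000
6 3 8307/10000
DF(2y) = 8849/10000 ≈ 0.884900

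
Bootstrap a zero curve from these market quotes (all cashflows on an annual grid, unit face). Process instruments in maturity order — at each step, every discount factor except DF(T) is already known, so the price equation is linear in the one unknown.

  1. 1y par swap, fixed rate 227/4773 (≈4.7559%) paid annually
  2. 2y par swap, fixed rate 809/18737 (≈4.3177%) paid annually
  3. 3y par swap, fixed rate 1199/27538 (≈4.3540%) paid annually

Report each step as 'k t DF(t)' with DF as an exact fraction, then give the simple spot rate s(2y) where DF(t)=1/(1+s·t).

step 1 [1y] swap r/1=227/4773: DF=(1 − 227/4773·(0))/(1+227/4773) = 4773/5000 ≈ 0.954600
step 2 [2y] swap r/1=809/18737: DF=(1 − 809/18737·(0.954600))/(1+809/18737) = 9191/10000 ≈ 0.919100
step 3 [3y] swap r/1=1199/27538: DF=(1 − 1199/27538·(0.954600+0.919100))/(1+1199/27538) = 8801/10000 ≈ 0.880100

1 1 4773/5000
2 2 9191/10000
3 3 8801/10000
s(2y) = (1/(9191/10000) − 1)/(2) = 809/18382 ≈ 4.4010%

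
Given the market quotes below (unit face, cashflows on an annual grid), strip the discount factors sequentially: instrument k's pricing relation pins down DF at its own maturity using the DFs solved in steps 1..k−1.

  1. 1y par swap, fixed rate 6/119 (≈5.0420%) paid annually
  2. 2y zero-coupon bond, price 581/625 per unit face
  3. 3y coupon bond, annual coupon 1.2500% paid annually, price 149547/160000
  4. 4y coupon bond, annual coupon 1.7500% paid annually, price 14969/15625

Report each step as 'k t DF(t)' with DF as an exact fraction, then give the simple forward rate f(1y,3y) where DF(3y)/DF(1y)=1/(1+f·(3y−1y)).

step 1 [1y] swap r/1=6/119: DF=(1 − 6/119·(0))/(1+6/119) = 119/125 ≈ 0.952000
step 2 [2y] zero: DF = P = 581/625 ≈ 0.929600
step 3 [3y] bond c/1=1/80: DF=(149547/160000 − 1/80·(0.952000+0.929600))/(1+1/80) = 8999/10000 ≈ 0.899900
step 4 [4y] bond c/1=7/400: DF=(14969/15625 − 7/400·(0.952000+0.929600+0.899900))/(1+7/400) = 8937/10000 ≈ 0.893700

1 1 119/125
2 2 581/625
3 3 8999/10000
4 4 8937/10000
f(1y,3y) = ((119/125)/(8999/10000) − 1)/(2) = 521/17998 ≈ 2.8948%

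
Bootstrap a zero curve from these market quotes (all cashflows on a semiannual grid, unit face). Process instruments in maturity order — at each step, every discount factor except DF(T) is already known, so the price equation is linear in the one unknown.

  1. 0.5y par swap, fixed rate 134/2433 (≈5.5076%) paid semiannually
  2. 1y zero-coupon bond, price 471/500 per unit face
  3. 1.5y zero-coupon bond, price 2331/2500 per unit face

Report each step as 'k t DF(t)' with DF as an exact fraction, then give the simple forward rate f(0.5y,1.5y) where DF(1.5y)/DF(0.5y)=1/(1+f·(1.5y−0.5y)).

step 1 [0.5y] swap r/2=67/2433: DF=(1 − 67/2433·(0))/(1+67/2433) = 2433/2500 ≈ 0.973200
step 2 [1y] zero: DF = P = 471/500 ≈ 0.942000
step 3 [1.5y] zero: DF = P = 2331/2500 ≈ 0.932400

1 1/2 2433/2500
2 1 471/500
3 3/2 2331/2500
f(0.5y,1.5y) = ((2433/2500)/(2331/2500) − 1)/(1) = 34/777 ≈ 4.3758%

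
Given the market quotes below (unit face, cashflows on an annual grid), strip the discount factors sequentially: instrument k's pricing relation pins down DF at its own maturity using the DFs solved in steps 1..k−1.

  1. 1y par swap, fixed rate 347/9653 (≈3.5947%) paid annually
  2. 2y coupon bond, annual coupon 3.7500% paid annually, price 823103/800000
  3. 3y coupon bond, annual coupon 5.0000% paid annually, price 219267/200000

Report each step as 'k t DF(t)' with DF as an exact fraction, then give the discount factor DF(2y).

1 1 9653/10000
2 2 598/625
3 3 4763/5000
DF(2y) = 598/625 ≈ 0.956800

step 1 [1y] swap r/1=347/9653: DF=(1 − 347/9653·(0))/(1+347/9653) = 9653/10000 ≈ 0.965300
step 2 [2y] bond c/1=3/80: DF=(823103/800000 − 3/80·(0.965300))/(1+3/80) = 598/625 ≈ 0.956800
step 3 [3y] bond c/1=1/20: DF=(219267/200000 − 1/20·(0.965300+0.956800))/(1+1/20) = 4763/5000 ≈ 0.952600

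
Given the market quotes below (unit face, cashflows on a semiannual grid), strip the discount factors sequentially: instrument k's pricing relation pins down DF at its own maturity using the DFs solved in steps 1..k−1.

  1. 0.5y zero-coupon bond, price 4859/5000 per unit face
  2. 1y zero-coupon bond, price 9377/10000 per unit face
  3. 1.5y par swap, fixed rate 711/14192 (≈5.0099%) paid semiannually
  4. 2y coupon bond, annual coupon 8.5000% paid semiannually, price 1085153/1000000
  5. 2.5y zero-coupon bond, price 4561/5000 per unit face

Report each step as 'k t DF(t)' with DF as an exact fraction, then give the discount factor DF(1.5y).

step 1 [0.5y] zero: DF = P = 4859/5000 ≈ 0.971800
step 2 [1y] zero: DF = P = 9377/10000 ≈ 0.937700
step 3 [1.5y] swap r/2=711/28384: DF=(1 − 711/28384·(0.971800+0.937700))/(1+711/28384) = 9289/10000 ≈ 0.928900
step 4 [2y] bond c/2=17/400: DF=(1085153/1000000 − 17/400·(0.971800+0.937700+0.928900))/(1+17/400) = 2313/2500 ≈ 0.925200
step 5 [2.5y] zero: DF = P = 4561/5000 ≈ 0.912200

1 1/2 4859/5000
2 1 9377/10000
3 3/2 9289/10000
4 2 2313/2500
5 5/2 4561/5000
DF(1.5y) = 9289/10000 ≈ 0.928900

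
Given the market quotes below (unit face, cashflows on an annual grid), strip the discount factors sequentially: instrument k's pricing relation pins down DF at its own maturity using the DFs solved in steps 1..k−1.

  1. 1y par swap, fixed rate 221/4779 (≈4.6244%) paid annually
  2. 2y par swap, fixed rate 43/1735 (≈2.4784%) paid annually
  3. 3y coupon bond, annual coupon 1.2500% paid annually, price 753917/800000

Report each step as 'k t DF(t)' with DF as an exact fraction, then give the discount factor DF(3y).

1 1 4779/5000
2 2 9527/10000
3 3 567/625
DF(3y) = 567/625 ≈ 0.907200

step 1 [1y] swap r/1=221/4779: DF=(1 − 221/4779·(0))/(1+221/4779) = 4779/5000 ≈ 0.955800
step 2 [2y] swap r/1=43/1735: DF=(1 − 43/1735·(0.955800))/(1+43/1735) = 9527/10000 ≈ 0.952700
step 3 [3y] bond c/1=1/80: DF=(753917/800000 − 1/80·(0.955800+0.952700))/(1+1/80) = 567/625 ≈ 0.907200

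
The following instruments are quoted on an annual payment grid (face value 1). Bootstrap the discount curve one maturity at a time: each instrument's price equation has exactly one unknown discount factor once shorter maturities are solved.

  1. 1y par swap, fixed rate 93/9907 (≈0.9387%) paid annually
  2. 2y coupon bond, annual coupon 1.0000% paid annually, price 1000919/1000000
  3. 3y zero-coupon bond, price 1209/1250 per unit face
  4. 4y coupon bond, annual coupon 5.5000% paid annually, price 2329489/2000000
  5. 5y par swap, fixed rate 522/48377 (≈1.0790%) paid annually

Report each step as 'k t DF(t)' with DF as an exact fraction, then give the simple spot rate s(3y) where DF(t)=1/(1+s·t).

1 1 9907/10000
2 2 2453/2500
3 3 1209/1250
4 4 2377/2500
5 5 4739/5000
s(3y) = (1/(1209/1250) − 1)/(3) = 41/3627 ≈ 1.1304%

step 1 [1y] swap r/1=93/9907: DF=(1 − 93/9907·(0))/(1+93/9907) = 9907/10000 ≈ 0.990700
step 2 [2y] bond c/1=1/100: DF=(1000919/1000000 − 1/100·(0.990700))/(1+1/100) = 2453/2500 ≈ 0.981200
step 3 [3y] zero: DF = P = 1209/1250 ≈ 0.967200
step 4 [4y] bond c/1=11/200: DF=(2329489/2000000 − 11/200·(0.990700+0.981200+0.967200))/(1+11/200) = 2377/2500 ≈ 0.950800
step 5 [5y] swap r/1=522/48377: DF=(1 − 522/48377·(0.990700+0.981200+0.967200+0.950800))/(1+522/48377) = 4739/5000 ≈ 0.947800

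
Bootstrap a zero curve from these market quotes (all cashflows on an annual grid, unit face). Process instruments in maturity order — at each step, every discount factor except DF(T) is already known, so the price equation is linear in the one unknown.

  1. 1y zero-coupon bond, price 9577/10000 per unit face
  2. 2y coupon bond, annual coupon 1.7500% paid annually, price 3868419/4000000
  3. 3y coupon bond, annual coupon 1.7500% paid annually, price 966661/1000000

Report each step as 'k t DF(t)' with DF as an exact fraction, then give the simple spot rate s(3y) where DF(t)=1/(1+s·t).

step 1 [1y] zero: DF = P = 9577/10000 ≈ 0.957700
step 2 [2y] bond c/1=7/400: DF=(3868419/4000000 − 7/400·(0.957700))/(1+7/400) = 467/500 ≈ 0.934000
step 3 [3y] bond c/1=7/400: DF=(966661/1000000 − 7/400·(0.957700+0.934000))/(1+7/400) = 367/400 ≈ 0.917500

1 1 9577/10000
2 2 467/500
3 3 367/400
s(3y) = (1/(367/400) − 1)/(3) = 11/367 ≈ 2.9973%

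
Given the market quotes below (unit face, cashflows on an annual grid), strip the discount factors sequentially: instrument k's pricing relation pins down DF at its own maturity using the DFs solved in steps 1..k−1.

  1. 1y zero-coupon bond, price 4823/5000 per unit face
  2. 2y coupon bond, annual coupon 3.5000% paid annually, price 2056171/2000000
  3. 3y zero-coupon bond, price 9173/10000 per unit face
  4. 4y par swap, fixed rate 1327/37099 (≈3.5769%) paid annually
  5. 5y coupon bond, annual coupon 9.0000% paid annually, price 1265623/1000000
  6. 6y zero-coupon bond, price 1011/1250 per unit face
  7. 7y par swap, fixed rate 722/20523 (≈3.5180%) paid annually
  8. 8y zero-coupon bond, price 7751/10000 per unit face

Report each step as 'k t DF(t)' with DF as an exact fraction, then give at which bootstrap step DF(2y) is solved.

1 1 4823/5000
2 2 9607/10000
3 3 9173/10000
4 4 8673/10000
5 5 2137/2500
6 6 1011/1250
7 7 3917/5000
8 8 7751/10000
DF(2y) is solved at step 2

step 1 [1y] zero: DF = P = 4823/5000 ≈ 0.964600
step 2 [2y] bond c/1=7/200: DF=(2056171/2000000 − 7/200·(0.964600))/(1+7/200) = 9607/10000 ≈ 0.960700
step 3 [3y] zero: DF = P = 9173/10000 ≈ 0.917300
step 4 [4y] swap r/1=1327/37099: DF=(1 − 1327/37099·(0.964600+0.960700+0.917300))/(1+1327/37099) = 8673/10000 ≈ 0.867300
step 5 [5y] bond c/1=9/100: DF=(1265623/1000000 − 9/100·(0.964600+0.960700+0.917300+0.867300))/(1+9/100) = 2137/2500 ≈ 0.854800
step 6 [6y] zero: DF = P = 1011/1250 ≈ 0.808800
step 7 [7y] swap r/1=722/20523: DF=(1 − 722/20523·(0.964600+0.960700+0.917300+0.867300+0.854800+0.808800))/(1+722/20523) = 3917/5000 ≈ 0.783400
step 8 [8y] zero: DF = P = 7751/10000 ≈ 0.775100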